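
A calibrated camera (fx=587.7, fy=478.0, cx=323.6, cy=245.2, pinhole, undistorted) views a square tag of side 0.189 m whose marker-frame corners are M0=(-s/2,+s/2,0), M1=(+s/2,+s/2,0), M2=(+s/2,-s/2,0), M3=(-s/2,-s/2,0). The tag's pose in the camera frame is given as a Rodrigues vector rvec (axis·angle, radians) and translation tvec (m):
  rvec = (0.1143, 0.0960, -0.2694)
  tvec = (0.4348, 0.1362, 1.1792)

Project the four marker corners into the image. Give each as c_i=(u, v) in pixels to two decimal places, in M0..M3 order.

Intrinsics K: fx=587.7, fy=478.0, cx=323.6, cy=245.2
Marker side s = 0.189 m; corners in marker frame (Z=0):
  M0 = (-0.0945, +0.0945, 0)
  M1 = (+0.0945, +0.0945, 0)
  M2 = (+0.0945, -0.0945, 0)
  M3 = (-0.0945, -0.0945, 0)
rvec = (0.1143, 0.0960, -0.2694), |rvec| = θ = 0.30799 rad = 17.646°
Rodrigues: sinθ=0.30314, 1−cosθ=0.04705; R = I + sinθ·[k]× + (1−cosθ)·[k]×²:
    [+0.95943 +0.27060 +0.07921]
    [-0.25972 +0.95752 -0.12533]
    [-0.10976 +0.09967 +0.98895]
t = (0.4348, 0.1362, 1.1792) m
M0: Pc = R·M0+t = (+0.36971, +0.25123, +1.19899); u = 587.7·(+0.36971)/1.19899 + 323.6 = 504.8159, v = 478.0·(+0.25123)/1.19899 + 245.2 = 345.3569
M1: Pc = R·M1+t = (+0.55104, +0.20214, +1.17825); u = 587.7·(+0.55104)/1.17825 + 323.6 = 598.4534, v = 478.0·(+0.20214)/1.17825 + 245.2 = 327.2065
M2: Pc = R·M2+t = (+0.49989, +0.02117, +1.15941); u = 587.7·(+0.49989)/1.15941 + 323.6 = 576.9944, v = 478.0·(+0.02117)/1.15941 + 245.2 = 253.9285
M3: Pc = R·M3+t = (+0.31856, +0.07026, +1.18015); u = 587.7·(+0.31856)/1.18015 + 323.6 = 482.2395, v = 478.0·(+0.07026)/1.18015 + 245.2 = 273.6567

c0=(504.82, 345.36) c1=(598.45, 327.21) c2=(576.99, 253.93) c3=(482.24, 273.66)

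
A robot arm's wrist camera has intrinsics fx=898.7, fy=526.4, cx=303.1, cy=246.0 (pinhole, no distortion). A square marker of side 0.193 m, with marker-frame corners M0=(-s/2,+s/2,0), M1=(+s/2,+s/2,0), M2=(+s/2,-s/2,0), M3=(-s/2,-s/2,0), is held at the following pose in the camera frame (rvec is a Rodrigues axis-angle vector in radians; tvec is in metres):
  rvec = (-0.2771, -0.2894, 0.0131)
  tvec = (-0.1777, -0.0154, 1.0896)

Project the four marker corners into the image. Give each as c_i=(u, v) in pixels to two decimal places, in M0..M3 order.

Intrinsics K: fx=898.7, fy=526.4, cx=303.1, cy=246.0
Marker side s = 0.193 m; corners in marker frame (Z=0):
  M0 = (-0.0965, +0.0965, 0)
  M1 = (+0.0965, +0.0965, 0)
  M2 = (+0.0965, -0.0965, 0)
  M3 = (-0.0965, -0.0965, 0)
rvec = (-0.2771, -0.2894, 0.0131), |rvec| = θ = 0.40088 rad = 22.969°
Rodrigues: sinθ=0.39023, 1−cosθ=0.07928; R = I + sinθ·[k]× + (1−cosθ)·[k]×²:
    [+0.95860 +0.02681 -0.28350]
    [+0.05231 +0.96203 +0.26787]
    [+0.27992 -0.27161 +0.92080]
t = (-0.1777, -0.0154, 1.0896) m
M0: Pc = R·M0+t = (-0.26762, +0.07239, +1.03638); u = 898.7·(-0.26762)/1.03638 + 303.1 = 71.0342, v = 526.4·(+0.07239)/1.03638 + 246.0 = 282.7675
M1: Pc = R·M1+t = (-0.08261, +0.08248, +1.09040); u = 898.7·(-0.08261)/1.09040 + 303.1 = 235.0150, v = 526.4·(+0.08248)/1.09040 + 246.0 = 285.8201
M2: Pc = R·M2+t = (-0.08778, -0.10319, +1.14282); u = 898.7·(-0.08778)/1.14282 + 303.1 = 234.0690, v = 526.4·(-0.10319)/1.14282 + 246.0 = 198.4702
M3: Pc = R·M3+t = (-0.27279, -0.11328, +1.08880); u = 898.7·(-0.27279)/1.08880 + 303.1 = 77.9361, v = 526.4·(-0.11328)/1.08880 + 246.0 = 191.2304

c0=(71.03, 282.77) c1=(235.02, 285.82) c2=(234.07, 198.47) c3=(77.94, 191.23)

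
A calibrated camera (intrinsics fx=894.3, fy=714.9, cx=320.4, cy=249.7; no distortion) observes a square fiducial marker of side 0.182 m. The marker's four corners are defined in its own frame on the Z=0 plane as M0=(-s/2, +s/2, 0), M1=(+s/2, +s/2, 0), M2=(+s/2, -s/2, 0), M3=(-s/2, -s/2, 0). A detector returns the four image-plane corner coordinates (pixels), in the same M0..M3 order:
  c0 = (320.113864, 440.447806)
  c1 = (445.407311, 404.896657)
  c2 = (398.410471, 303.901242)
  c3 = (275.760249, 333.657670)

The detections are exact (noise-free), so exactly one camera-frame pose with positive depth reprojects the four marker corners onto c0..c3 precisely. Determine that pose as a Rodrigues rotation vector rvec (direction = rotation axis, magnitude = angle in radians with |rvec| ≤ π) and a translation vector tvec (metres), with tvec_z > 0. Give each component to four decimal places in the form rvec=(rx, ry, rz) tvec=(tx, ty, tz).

Intrinsics K: fx=894.3, fy=714.9, cx=320.4, cy=249.7
Marker side s = 0.182 m; corners in marker frame (Z=0):
  M0 = (-0.0910, +0.0910, 0)
  M1 = (+0.0910, +0.0910, 0)
  M2 = (+0.0910, -0.0910, 0)
  M3 = (-0.0910, -0.0910, 0)
Detected image corners:
  c0 = (320.113864, 440.447806) px
  c1 = (445.407311, 404.896657) px
  c2 = (398.410471, 303.901242) px
  c3 = (275.760249, 333.657670) px
Planar DLT: solve 8×8 A·h = b for H (H[2,2]=1):
  H  [+768.00570 +176.91224 +360.85760]
  H  [-89.52912 +494.05173 +369.39215]
  H  [+0.24166 -0.20618 +1.00000]
B = K⁻¹H; ‖b₁‖=0.835847, ‖b₂‖=0.835847; λ = 2/(‖b₁‖+‖b₂‖) = 1.196391, sign → tz>0 ⇒ λ=+1.196391
r₁ = λ·B[:,0] = (+0.92385,-0.25081,+0.28912); r₂ = λ·B[:,1] = (+0.32505,+0.91296,-0.24668)
r₃ = r₁×r₂ = (-0.20208,+0.32187,+0.92497); SVD([r₁ r₂ r₃]) → R = UVᵀ:
  R  [+0.92385 +0.32505 -0.20208]
  R  [-0.25081 +0.91296 +0.32187]
  R  [+0.28912 -0.24668 +0.92497]
t = (+0.05412, +0.20031, +1.19639) m
tr R = 2.761779; θ = arccos((tr R − 1)/2) = 0.493058 rad = 28.250°
axis k = ((R−Rᵀ)₃₂, (R−Rᵀ)₁₃, (R−Rᵀ)₂₁) / (2 sinθ) = (-0.600591, -0.518885, -0.608316)
rvec = θ·k = (-0.296127, -0.255841, -0.299936)

rvec=(-0.2961, -0.2558, -0.2999) tvec=(0.0541, 0.2003, 1.1964)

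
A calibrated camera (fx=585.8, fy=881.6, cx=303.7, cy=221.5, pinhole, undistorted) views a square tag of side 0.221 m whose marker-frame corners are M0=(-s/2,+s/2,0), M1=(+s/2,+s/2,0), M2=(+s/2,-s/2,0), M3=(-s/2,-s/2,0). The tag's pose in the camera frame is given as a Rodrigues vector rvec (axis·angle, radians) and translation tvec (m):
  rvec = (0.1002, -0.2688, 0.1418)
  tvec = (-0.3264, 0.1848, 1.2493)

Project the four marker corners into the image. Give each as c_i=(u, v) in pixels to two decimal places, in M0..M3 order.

Intrinsics K: fx=585.8, fy=881.6, cx=303.7, cy=221.5
Marker side s = 0.221 m; corners in marker frame (Z=0):
  M0 = (-0.1105, +0.1105, 0)
  M1 = (+0.1105, +0.1105, 0)
  M2 = (+0.1105, -0.1105, 0)
  M3 = (-0.1105, -0.1105, 0)
rvec = (0.1002, -0.2688, 0.1418), |rvec| = θ = 0.32000 rad = 18.335°
Rodrigues: sinθ=0.31457, 1−cosθ=0.05076; R = I + sinθ·[k]× + (1−cosθ)·[k]×²:
    [+0.95421 -0.15274 -0.25719]
    [+0.12604 +0.98505 -0.11739]
    [+0.27128 +0.07960 +0.95920]
t = (-0.3264, 0.1848, 1.2493) m
M0: Pc = R·M0+t = (-0.44872, +0.27972, +1.22812); u = 585.8·(-0.44872)/1.22812 + 303.7 = 89.6659, v = 881.6·(+0.27972)/1.22812 + 221.5 = 422.2965
M1: Pc = R·M1+t = (-0.23784, +0.30758, +1.28807); u = 585.8·(-0.23784)/1.28807 + 303.7 = 195.5342, v = 881.6·(+0.30758)/1.28807 + 221.5 = 432.0153
M2: Pc = R·M2+t = (-0.20408, +0.08988, +1.27048); u = 585.8·(-0.20408)/1.27048 + 303.7 = 209.6011, v = 881.6·(+0.08988)/1.27048 + 221.5 = 283.8679
M3: Pc = R·M3+t = (-0.41496, +0.06202, +1.21053); u = 585.8·(-0.41496)/1.21053 + 303.7 = 102.8910, v = 881.6·(+0.06202)/1.21053 + 221.5 = 266.6707

c0=(89.67, 422.30) c1=(195.53, 432.02) c2=(209.60, 283.87) c3=(102.89, 266.67)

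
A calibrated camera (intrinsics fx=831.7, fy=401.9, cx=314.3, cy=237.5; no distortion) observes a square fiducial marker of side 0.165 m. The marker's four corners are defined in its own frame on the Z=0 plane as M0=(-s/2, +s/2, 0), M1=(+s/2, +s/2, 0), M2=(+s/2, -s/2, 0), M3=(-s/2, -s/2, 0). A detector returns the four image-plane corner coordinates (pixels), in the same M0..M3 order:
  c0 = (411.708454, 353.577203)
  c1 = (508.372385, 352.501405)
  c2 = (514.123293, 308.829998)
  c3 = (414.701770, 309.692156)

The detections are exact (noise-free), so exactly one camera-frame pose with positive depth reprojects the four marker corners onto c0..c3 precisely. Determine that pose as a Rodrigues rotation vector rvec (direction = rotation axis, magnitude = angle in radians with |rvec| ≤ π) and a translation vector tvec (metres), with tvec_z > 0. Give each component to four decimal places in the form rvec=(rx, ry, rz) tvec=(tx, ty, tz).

rvec=(0.2408, -0.0472, -0.0039) tvec=(0.2468, 0.3242, 1.3869)

Intrinsics K: fx=831.7, fy=401.9, cx=314.3, cy=237.5
Marker side s = 0.165 m; corners in marker frame (Z=0):
  M0 = (-0.0825, +0.0825, 0)
  M1 = (+0.0825, +0.0825, 0)
  M2 = (+0.0825, -0.0825, 0)
  M3 = (-0.0825, -0.0825, 0)
Detected image corners:
  c0 = (411.708454, 353.577203) px
  c1 = (508.372385, 352.501405) px
  c2 = (514.123293, 308.829998) px
  c3 = (414.701770, 309.692156) px
Planar DLT: solve 8×8 A·h = b for H (H[2,2]=1):
  H  [+609.50985 +52.96004 +462.33047]
  H  [+5.17268 +322.26269 +331.45938]
  H  [+0.03338 +0.17195 +1.00000]
B = K⁻¹H; ‖b₁‖=0.721039, ‖b₂‖=0.721039; λ = 2/(‖b₁‖+‖b₂‖) = 1.386888, sign → tz>0 ⇒ λ=+1.386888
r₁ = λ·B[:,0] = (+0.99888,-0.00951,+0.04630); r₂ = λ·B[:,1] = (-0.00181,+0.97115,+0.23848)
r₃ = r₁×r₂ = (-0.04723,-0.23830,+0.97004); SVD([r₁ r₂ r₃]) → R = UVᵀ:
  R  [+0.99888 -0.00181 -0.04723]
  R  [-0.00951 +0.97115 -0.23830]
  R  [+0.04630 +0.23848 +0.97004]
t = (+0.24685, +0.32424, +1.38689) m
tr R = 2.940072; θ = arccos((tr R − 1)/2) = 0.245416 rad = 14.061°
axis k = ((R−Rᵀ)₃₂, (R−Rᵀ)₁₃, (R−Rᵀ)₂₁) / (2 sinθ) = (+0.981175, -0.192472, -0.015847)
rvec = θ·k = (+0.240796, -0.047236, -0.003889)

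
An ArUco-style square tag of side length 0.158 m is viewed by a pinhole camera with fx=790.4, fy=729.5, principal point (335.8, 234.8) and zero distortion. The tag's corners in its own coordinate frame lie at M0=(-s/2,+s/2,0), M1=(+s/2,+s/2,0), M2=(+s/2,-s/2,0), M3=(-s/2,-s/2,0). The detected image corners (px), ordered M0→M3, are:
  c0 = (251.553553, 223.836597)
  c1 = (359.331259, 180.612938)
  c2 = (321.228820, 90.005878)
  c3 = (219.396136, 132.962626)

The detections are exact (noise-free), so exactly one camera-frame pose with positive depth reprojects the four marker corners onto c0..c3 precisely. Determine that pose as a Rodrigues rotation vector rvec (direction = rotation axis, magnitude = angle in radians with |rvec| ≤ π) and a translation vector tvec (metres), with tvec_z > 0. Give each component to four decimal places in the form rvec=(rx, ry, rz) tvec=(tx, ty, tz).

rvec=(-0.3159, 0.2081, -0.3724) tvec=(-0.0666, -0.1163, 1.0762)

Intrinsics K: fx=790.4, fy=729.5, cx=335.8, cy=234.8
Marker side s = 0.158 m; corners in marker frame (Z=0):
  M0 = (-0.0790, +0.0790, 0)
  M1 = (+0.0790, +0.0790, 0)
  M2 = (+0.0790, -0.0790, 0)
  M3 = (-0.0790, -0.0790, 0)
Detected image corners:
  c0 = (251.553553, 223.836597) px
  c1 = (359.331259, 180.612938) px
  c2 = (321.228820, 90.005878) px
  c3 = (219.396136, 132.962626) px
Planar DLT: solve 8×8 A·h = b for H (H[2,2]=1):
  H  [+625.13925 +131.43632 +286.89782]
  H  [-293.25218 +524.89089 +155.94811]
  H  [-0.13102 -0.31510 +1.00000]
B = K⁻¹H; ‖b₁‖=0.929155, ‖b₂‖=0.929155; λ = 2/(‖b₁‖+‖b₂‖) = 1.076247, sign → tz>0 ⇒ λ=+1.076247
r₁ = λ·B[:,0] = (+0.91113,-0.38726,-0.14101); r₂ = λ·B[:,1] = (+0.32305,+0.88354,-0.33913)
r₃ = r₁×r₂ = (+0.25591,+0.26343,+0.93011); SVD([r₁ r₂ r₃]) → R = UVᵀ:
  R  [+0.91113 +0.32305 +0.25591]
  R  [-0.38726 +0.88354 +0.26343]
  R  [-0.14101 -0.33913 +0.93011]
t = (-0.06659, -0.11633, +1.07625) m
tr R = 2.724774; θ = arccos((tr R − 1)/2) = 0.530830 rad = 30.414°
axis k = ((R−Rᵀ)₃₂, (R−Rᵀ)₁₃, (R−Rᵀ)₂₁) / (2 sinθ) = (-0.595122, +0.392017, -0.701535)
rvec = θ·k = (-0.315909, +0.208095, -0.372396)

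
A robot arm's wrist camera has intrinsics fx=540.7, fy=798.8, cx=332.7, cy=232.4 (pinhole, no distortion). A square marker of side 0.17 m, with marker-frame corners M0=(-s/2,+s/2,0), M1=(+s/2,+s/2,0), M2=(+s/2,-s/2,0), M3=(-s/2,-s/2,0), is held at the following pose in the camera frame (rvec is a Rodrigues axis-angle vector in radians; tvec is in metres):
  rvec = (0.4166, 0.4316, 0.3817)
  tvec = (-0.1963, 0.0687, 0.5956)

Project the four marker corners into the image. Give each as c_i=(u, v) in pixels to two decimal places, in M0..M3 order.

c0=(95.65, 357.39) c1=(201.64, 466.14) c2=(228.10, 283.44) c3=(105.40, 177.10)

Intrinsics K: fx=540.7, fy=798.8, cx=332.7, cy=232.4
Marker side s = 0.17 m; corners in marker frame (Z=0):
  M0 = (-0.0850, +0.0850, 0)
  M1 = (+0.0850, +0.0850, 0)
  M2 = (+0.0850, -0.0850, 0)
  M3 = (-0.0850, -0.0850, 0)
rvec = (0.4166, 0.4316, 0.3817), |rvec| = θ = 0.71101 rad = 40.738°
Rodrigues: sinθ=0.65260, 1−cosθ=0.24229; R = I + sinθ·[k]× + (1−cosθ)·[k]×²:
    [+0.84089 -0.26416 +0.47236]
    [+0.43652 +0.84699 -0.30342]
    [-0.31993 +0.46133 +0.82754]
t = (-0.1963, 0.0687, 0.5956) m
M0: Pc = R·M0+t = (-0.29023, +0.10359, +0.66201); u = 540.7·(-0.29023)/0.66201 + 332.7 = 95.6526, v = 798.8·(+0.10359)/0.66201 + 232.4 = 357.3946
M1: Pc = R·M1+t = (-0.14728, +0.17780, +0.60762); u = 540.7·(-0.14728)/0.60762 + 332.7 = 201.6419, v = 798.8·(+0.17780)/0.60762 + 232.4 = 466.1404
M2: Pc = R·M2+t = (-0.10237, +0.03381, +0.52919); u = 540.7·(-0.10237)/0.52919 + 332.7 = 228.1035, v = 798.8·(+0.03381)/0.52919 + 232.4 = 283.4358
M3: Pc = R·M3+t = (-0.24532, -0.04040, +0.58358); u = 540.7·(-0.24532)/0.58358 + 332.7 = 105.4043, v = 798.8·(-0.04040)/0.58358 + 232.4 = 177.1033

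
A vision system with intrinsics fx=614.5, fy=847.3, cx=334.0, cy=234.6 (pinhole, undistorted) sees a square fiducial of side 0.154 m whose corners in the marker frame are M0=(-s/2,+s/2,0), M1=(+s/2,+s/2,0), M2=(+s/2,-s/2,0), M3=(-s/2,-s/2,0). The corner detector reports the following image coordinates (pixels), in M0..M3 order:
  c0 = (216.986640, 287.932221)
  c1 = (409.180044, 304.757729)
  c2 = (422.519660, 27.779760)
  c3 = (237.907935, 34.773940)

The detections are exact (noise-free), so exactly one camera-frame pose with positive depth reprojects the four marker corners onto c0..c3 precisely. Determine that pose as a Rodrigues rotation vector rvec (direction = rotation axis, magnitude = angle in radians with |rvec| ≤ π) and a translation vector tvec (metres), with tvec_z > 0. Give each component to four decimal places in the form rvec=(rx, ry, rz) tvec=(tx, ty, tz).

Intrinsics K: fx=614.5, fy=847.3, cx=334.0, cy=234.6
Marker side s = 0.154 m; corners in marker frame (Z=0):
  M0 = (-0.0770, +0.0770, 0)
  M1 = (+0.0770, +0.0770, 0)
  M2 = (+0.0770, -0.0770, 0)
  M3 = (-0.0770, -0.0770, 0)
Detected image corners:
  c0 = (216.986640, 287.932221) px
  c1 = (409.180044, 304.757729) px
  c2 = (422.519660, 27.779760) px
  c3 = (237.907935, 34.773940) px
Planar DLT: solve 8×8 A·h = b for H (H[2,2]=1):
  H  [+1036.98117 -213.27744 +317.66519]
  H  [-64.58300 +1666.37123 +160.49882]
  H  [-0.57770 -0.31384 +1.00000]
B = K⁻¹H; ‖b₁‖=2.084906, ‖b₂‖=2.084906; λ = 2/(‖b₁‖+‖b₂‖) = 0.479638, sign → tz>0 ⇒ λ=+0.479638
r₁ = λ·B[:,0] = (+0.96000,+0.04016,-0.27709); r₂ = λ·B[:,1] = (-0.08465,+0.98497,-0.15053)
r₃ = r₁×r₂ = (+0.26688,+0.16796,+0.94898); SVD([r₁ r₂ r₃]) → R = UVᵀ:
  R  [+0.96000 -0.08465 +0.26688]
  R  [+0.04016 +0.98497 +0.16796]
  R  [-0.27709 -0.15053 +0.94898]
t = (-0.01275, -0.04195, +0.47964) m
tr R = 2.893959; θ = arccos((tr R − 1)/2) = 0.327095 rad = 18.741°
axis k = ((R−Rᵀ)₃₂, (R−Rᵀ)₁₃, (R−Rᵀ)₂₁) / (2 sinθ) = (-0.495643, +0.846528, +0.194237)
rvec = θ·k = (-0.162122, +0.276895, +0.063534)

rvec=(-0.1621, 0.2769, 0.0635) tvec=(-0.0127, -0.0419, 0.4796)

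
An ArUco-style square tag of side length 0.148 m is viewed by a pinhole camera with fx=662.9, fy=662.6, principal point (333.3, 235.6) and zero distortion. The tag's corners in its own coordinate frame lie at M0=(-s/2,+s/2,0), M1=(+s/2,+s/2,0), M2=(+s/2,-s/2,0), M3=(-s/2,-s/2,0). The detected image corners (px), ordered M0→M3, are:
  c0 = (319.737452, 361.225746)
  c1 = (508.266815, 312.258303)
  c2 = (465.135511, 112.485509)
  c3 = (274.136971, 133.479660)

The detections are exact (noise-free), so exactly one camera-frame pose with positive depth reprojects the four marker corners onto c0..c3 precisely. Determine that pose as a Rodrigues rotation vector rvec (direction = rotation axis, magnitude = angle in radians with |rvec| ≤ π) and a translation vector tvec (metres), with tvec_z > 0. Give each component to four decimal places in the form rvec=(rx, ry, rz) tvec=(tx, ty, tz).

Intrinsics K: fx=662.9, fy=662.6, cx=333.3, cy=235.6
Marker side s = 0.148 m; corners in marker frame (Z=0):
  M0 = (-0.0740, +0.0740, 0)
  M1 = (+0.0740, +0.0740, 0)
  M2 = (+0.0740, -0.0740, 0)
  M3 = (-0.0740, -0.0740, 0)
Detected image corners:
  c0 = (319.737452, 361.225746) px
  c1 = (508.266815, 312.258303) px
  c2 = (465.135511, 112.485509) px
  c3 = (274.136971, 133.479660) px
Planar DLT: solve 8×8 A·h = b for H (H[2,2]=1):
  H  [+1621.37373 +254.39990 +397.70816]
  H  [-36.61377 +1411.96505 +227.83709]
  H  [+0.86549 -0.11443 +1.00000]
B = K⁻¹H; ‖b₁‖=2.218971, ‖b₂‖=2.218971; λ = 2/(‖b₁‖+‖b₂‖) = 0.450659, sign → tz>0 ⇒ λ=+0.450659
r₁ = λ·B[:,0] = (+0.90615,-0.16359,+0.39004); r₂ = λ·B[:,1] = (+0.19888,+0.97867,-0.05157)
r₃ = r₁×r₂ = (-0.37328,+0.12430,+0.91935); SVD([r₁ r₂ r₃]) → R = UVᵀ:
  R  [+0.90615 +0.19888 -0.37328]
  R  [-0.16359 +0.97867 +0.12430]
  R  [+0.39004 -0.05157 +0.91935]
t = (+0.04379, -0.00528, +0.45066) m
tr R = 2.804170; θ = arccos((tr R − 1)/2) = 0.446220 rad = 25.567°
axis k = ((R−Rᵀ)₃₂, (R−Rᵀ)₁₃, (R−Rᵀ)₂₁) / (2 sinθ) = (-0.203758, -0.884379, -0.419949)
rvec = θ·k = (-0.090921, -0.394627, -0.187390)

rvec=(-0.0909, -0.3946, -0.1874) tvec=(0.0438, -0.0053, 0.4507)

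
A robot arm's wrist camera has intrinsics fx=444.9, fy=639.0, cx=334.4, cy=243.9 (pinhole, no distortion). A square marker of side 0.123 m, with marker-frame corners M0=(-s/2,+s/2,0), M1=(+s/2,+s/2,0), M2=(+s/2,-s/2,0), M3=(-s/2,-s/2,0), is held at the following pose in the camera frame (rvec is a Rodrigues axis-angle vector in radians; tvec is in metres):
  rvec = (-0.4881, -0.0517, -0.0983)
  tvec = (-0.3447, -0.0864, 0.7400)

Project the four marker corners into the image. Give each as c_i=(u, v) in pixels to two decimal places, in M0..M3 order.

c0=(83.10, 219.20) c1=(162.24, 210.51) c2=(167.44, 123.67) c3=(94.30, 130.67)

Intrinsics K: fx=444.9, fy=639.0, cx=334.4, cy=243.9
Marker side s = 0.123 m; corners in marker frame (Z=0):
  M0 = (-0.0615, +0.0615, 0)
  M1 = (+0.0615, +0.0615, 0)
  M2 = (+0.0615, -0.0615, 0)
  M3 = (-0.0615, -0.0615, 0)
rvec = (-0.4881, -0.0517, -0.0983), |rvec| = θ = 0.50058 rad = 28.681°
Rodrigues: sinθ=0.47993, 1−cosθ=0.12269; R = I + sinθ·[k]× + (1−cosθ)·[k]×²:
    [+0.99396 +0.10660 -0.02607]
    [-0.08189 +0.87861 +0.47046]
    [+0.07306 -0.46548 +0.88204]
t = (-0.3447, -0.0864, 0.7400) m
M0: Pc = R·M0+t = (-0.39927, -0.02733, +0.70688); u = 444.9·(-0.39927)/0.70688 + 334.4 = 83.1036, v = 639.0·(-0.02733)/0.70688 + 243.9 = 219.1953
M1: Pc = R·M1+t = (-0.27702, -0.03740, +0.71587); u = 444.9·(-0.27702)/0.71587 + 334.4 = 162.2391, v = 639.0·(-0.03740)/0.71587 + 243.9 = 210.5146
M2: Pc = R·M2+t = (-0.29013, -0.14547, +0.77312); u = 444.9·(-0.29013)/0.77312 + 334.4 = 167.4432, v = 639.0·(-0.14547)/0.77312 + 243.9 = 123.6652
M3: Pc = R·M3+t = (-0.41238, -0.13540, +0.76413); u = 444.9·(-0.41238)/0.76413 + 334.4 = 94.2982, v = 639.0·(-0.13540)/0.76413 + 243.9 = 130.6742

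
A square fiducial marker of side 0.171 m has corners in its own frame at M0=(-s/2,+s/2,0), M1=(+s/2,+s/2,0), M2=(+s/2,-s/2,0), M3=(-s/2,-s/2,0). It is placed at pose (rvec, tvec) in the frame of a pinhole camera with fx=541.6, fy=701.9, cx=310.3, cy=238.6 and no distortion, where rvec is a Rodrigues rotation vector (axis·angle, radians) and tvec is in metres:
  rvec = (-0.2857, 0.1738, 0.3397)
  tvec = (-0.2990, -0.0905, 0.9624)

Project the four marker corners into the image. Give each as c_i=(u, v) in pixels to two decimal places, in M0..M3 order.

c0=(79.81, 209.98) c1=(163.81, 248.19) c2=(203.91, 135.42) c3=(121.97, 102.95)

Intrinsics K: fx=541.6, fy=701.9, cx=310.3, cy=238.6
Marker side s = 0.171 m; corners in marker frame (Z=0):
  M0 = (-0.0855, +0.0855, 0)
  M1 = (+0.0855, +0.0855, 0)
  M2 = (+0.0855, -0.0855, 0)
  M3 = (-0.0855, -0.0855, 0)
rvec = (-0.2857, 0.1738, 0.3397), |rvec| = θ = 0.47668 rad = 27.312°
Rodrigues: sinθ=0.45883, 1−cosθ=0.11148; R = I + sinθ·[k]× + (1−cosθ)·[k]×²:
    [+0.92857 -0.35134 +0.11968]
    [+0.30262 +0.90334 +0.30397]
    [-0.21491 -0.24604 +0.94514]
t = (-0.2990, -0.0905, 0.9624) m
M0: Pc = R·M0+t = (-0.40843, -0.03914, +0.95974); u = 541.6·(-0.40843)/0.95974 + 310.3 = 79.8134, v = 701.9·(-0.03914)/0.95974 + 238.6 = 209.9764
M1: Pc = R·M1+t = (-0.24965, +0.01261, +0.92299); u = 541.6·(-0.24965)/0.92299 + 310.3 = 163.8098, v = 701.9·(+0.01261)/0.92299 + 238.6 = 248.1892
M2: Pc = R·M2+t = (-0.18957, -0.14186, +0.96506); u = 541.6·(-0.18957)/0.96506 + 310.3 = 203.9131, v = 701.9·(-0.14186)/0.96506 + 238.6 = 135.4224
M3: Pc = R·M3+t = (-0.34835, -0.19361, +1.00181); u = 541.6·(-0.34835)/1.00181 + 310.3 = 121.9731, v = 701.9·(-0.19361)/1.00181 + 238.6 = 102.9510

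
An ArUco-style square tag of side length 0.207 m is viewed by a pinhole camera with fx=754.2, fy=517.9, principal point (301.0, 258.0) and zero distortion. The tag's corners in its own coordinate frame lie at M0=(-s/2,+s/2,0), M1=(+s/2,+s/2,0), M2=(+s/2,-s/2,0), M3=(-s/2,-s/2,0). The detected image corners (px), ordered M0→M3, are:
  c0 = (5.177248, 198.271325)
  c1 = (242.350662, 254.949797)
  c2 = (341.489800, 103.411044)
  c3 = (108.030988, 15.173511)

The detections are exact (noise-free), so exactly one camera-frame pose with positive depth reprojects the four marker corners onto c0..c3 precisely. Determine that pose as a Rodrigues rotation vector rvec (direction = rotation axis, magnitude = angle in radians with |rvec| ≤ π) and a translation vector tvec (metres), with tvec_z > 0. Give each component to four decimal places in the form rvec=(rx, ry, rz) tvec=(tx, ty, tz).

rvec=(0.2636, -0.4624, 0.3833) tvec=(-0.0944, -0.1274, 0.6012)

Intrinsics K: fx=754.2, fy=517.9, cx=301.0, cy=258.0
Marker side s = 0.207 m; corners in marker frame (Z=0):
  M0 = (-0.1035, +0.1035, 0)
  M1 = (+0.1035, +0.1035, 0)
  M2 = (+0.1035, -0.1035, 0)
  M3 = (-0.1035, -0.1035, 0)
Detected image corners:
  c0 = (5.177248, 198.271325) px
  c1 = (242.350662, 254.949797) px
  c2 = (341.489800, 103.411044) px
  c3 = (108.030988, 15.173511) px
Planar DLT: solve 8×8 A·h = b for H (H[2,2]=1):
  H  [+1275.79153 -440.90341 +182.57078]
  H  [+461.76583 +839.96922 +148.23573]
  H  [+0.79623 +0.26548 +1.00000]
B = K⁻¹H; ‖b₁‖=1.663224, ‖b₂‖=1.663224; λ = 2/(‖b₁‖+‖b₂‖) = 0.601242, sign → tz>0 ⇒ λ=+0.601242
r₁ = λ·B[:,0] = (+0.82599,+0.29759,+0.47872); r₂ = λ·B[:,1] = (-0.41519,+0.89562,+0.15962)
r₃ = r₁×r₂ = (-0.38126,-0.33060,+0.86333); SVD([r₁ r₂ r₃]) → R = UVᵀ:
  R  [+0.82599 -0.41519 -0.38126]
  R  [+0.29759 +0.89562 -0.33060]
  R  [+0.47872 +0.15962 +0.86333]
t = (-0.09441, -0.12743, +0.60124) m
tr R = 2.584950; θ = arccos((tr R − 1)/2) = 0.655940 rad = 37.583°
axis k = ((R−Rᵀ)₃₂, (R−Rᵀ)₁₃, (R−Rᵀ)₂₁) / (2 sinθ) = (+0.401881, -0.705014, +0.584335)
rvec = θ·k = (+0.263610, -0.462447, +0.383289)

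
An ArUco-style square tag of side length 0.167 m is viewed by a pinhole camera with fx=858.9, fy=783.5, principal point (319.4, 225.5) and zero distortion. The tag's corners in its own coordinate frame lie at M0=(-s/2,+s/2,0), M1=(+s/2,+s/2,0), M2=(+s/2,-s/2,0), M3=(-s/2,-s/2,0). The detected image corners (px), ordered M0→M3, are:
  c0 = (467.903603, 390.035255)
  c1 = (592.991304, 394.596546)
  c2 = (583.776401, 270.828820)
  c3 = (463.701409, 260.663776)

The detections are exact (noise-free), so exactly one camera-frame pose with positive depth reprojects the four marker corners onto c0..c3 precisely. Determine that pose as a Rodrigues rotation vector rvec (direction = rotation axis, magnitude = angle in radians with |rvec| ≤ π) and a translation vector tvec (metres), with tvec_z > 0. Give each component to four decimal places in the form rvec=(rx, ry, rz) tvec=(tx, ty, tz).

rvec=(-0.2674, -0.3056, 0.0582) tvec=(0.2514, 0.1348, 1.0328)

Intrinsics K: fx=858.9, fy=783.5, cx=319.4, cy=225.5
Marker side s = 0.167 m; corners in marker frame (Z=0):
  M0 = (-0.0835, +0.0835, 0)
  M1 = (+0.0835, +0.0835, 0)
  M2 = (+0.0835, -0.0835, 0)
  M3 = (-0.0835, -0.0835, 0)
Detected image corners:
  c0 = (467.903603, 390.035255) px
  c1 = (592.991304, 394.596546) px
  c2 = (583.776401, 270.828820) px
  c3 = (463.701409, 260.663776) px
Planar DLT: solve 8×8 A·h = b for H (H[2,2]=1):
  H  [+881.41270 -96.63023 +528.45456]
  H  [+136.66687 +671.89359 +327.74225]
  H  [+0.28025 -0.26021 +1.00000]
B = K⁻¹H; ‖b₁‖=0.968197, ‖b₂‖=0.968197; λ = 2/(‖b₁‖+‖b₂‖) = 1.032847, sign → tz>0 ⇒ λ=+1.032847
r₁ = λ·B[:,0] = (+0.95228,+0.09685,+0.28946); r₂ = λ·B[:,1] = (-0.01626,+0.96307,-0.26875)
r₃ = r₁×r₂ = (-0.30480,+0.25122,+0.91869); SVD([r₁ r₂ r₃]) → R = UVᵀ:
  R  [+0.95228 -0.01626 -0.30480]
  R  [+0.09685 +0.96307 +0.25122]
  R  [+0.28946 -0.26875 +0.91869]
t = (+0.25139, +0.13478, +1.03285) m
tr R = 2.834038; θ = arccos((tr R − 1)/2) = 0.410255 rad = 23.506°
axis k = ((R−Rᵀ)₃₂, (R−Rᵀ)₁₃, (R−Rᵀ)₂₁) / (2 sinθ) = (-0.651851, -0.744972, +0.141798)
rvec = θ·k = (-0.267425, -0.305629, +0.058174)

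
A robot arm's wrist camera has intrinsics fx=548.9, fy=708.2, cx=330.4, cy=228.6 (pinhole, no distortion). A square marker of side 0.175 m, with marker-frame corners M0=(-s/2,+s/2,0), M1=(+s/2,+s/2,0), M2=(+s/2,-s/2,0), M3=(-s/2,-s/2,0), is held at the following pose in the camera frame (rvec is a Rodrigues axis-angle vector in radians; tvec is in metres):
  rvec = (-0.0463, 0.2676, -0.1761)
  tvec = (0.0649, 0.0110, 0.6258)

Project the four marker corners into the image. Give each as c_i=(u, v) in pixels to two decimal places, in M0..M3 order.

c0=(327.37, 352.88) c1=(479.83, 325.12) c2=(450.55, 123.11) c3=(302.93, 164.34)

Intrinsics K: fx=548.9, fy=708.2, cx=330.4, cy=228.6
Marker side s = 0.175 m; corners in marker frame (Z=0):
  M0 = (-0.0875, +0.0875, 0)
  M1 = (+0.0875, +0.0875, 0)
  M2 = (+0.0875, -0.0875, 0)
  M3 = (-0.0875, -0.0875, 0)
rvec = (-0.0463, 0.2676, -0.1761), |rvec| = θ = 0.32367 rad = 18.545°
Rodrigues: sinθ=0.31805, 1−cosθ=0.05193; R = I + sinθ·[k]× + (1−cosθ)·[k]×²:
    [+0.94914 +0.16690 +0.26699]
    [-0.17918 +0.98357 +0.02214]
    [-0.25891 -0.06885 +0.96344]
t = (0.0649, 0.0110, 0.6258) m
M0: Pc = R·M0+t = (-0.00355, +0.11274, +0.64243); u = 548.9·(-0.00355)/0.64243 + 330.4 = 327.3706, v = 708.2·(+0.11274)/0.64243 + 228.6 = 352.8826
M1: Pc = R·M1+t = (+0.16255, +0.08138, +0.59712); u = 548.9·(+0.16255)/0.59712 + 330.4 = 479.8261, v = 708.2·(+0.08138)/0.59712 + 228.6 = 325.1230
M2: Pc = R·M2+t = (+0.13335, -0.09074, +0.60917); u = 548.9·(+0.13335)/0.60917 + 330.4 = 450.5527, v = 708.2·(-0.09074)/0.60917 + 228.6 = 123.1082
M3: Pc = R·M3+t = (-0.03275, -0.05938, +0.65448); u = 548.9·(-0.03275)/0.65448 + 330.4 = 302.9305, v = 708.2·(-0.05938)/0.65448 + 228.6 = 164.3421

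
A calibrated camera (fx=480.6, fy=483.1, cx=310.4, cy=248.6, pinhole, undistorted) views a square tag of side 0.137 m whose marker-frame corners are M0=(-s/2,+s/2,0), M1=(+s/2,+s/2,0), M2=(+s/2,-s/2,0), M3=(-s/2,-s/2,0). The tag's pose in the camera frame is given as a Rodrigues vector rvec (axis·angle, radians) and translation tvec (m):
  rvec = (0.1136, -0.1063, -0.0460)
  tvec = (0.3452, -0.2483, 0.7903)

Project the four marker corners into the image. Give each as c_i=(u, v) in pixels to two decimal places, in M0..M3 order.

Intrinsics K: fx=480.6, fy=483.1, cx=310.4, cy=248.6
Marker side s = 0.137 m; corners in marker frame (Z=0):
  M0 = (-0.0685, +0.0685, 0)
  M1 = (+0.0685, +0.0685, 0)
  M2 = (+0.0685, -0.0685, 0)
  M3 = (-0.0685, -0.0685, 0)
rvec = (0.1136, -0.1063, -0.0460), |rvec| = θ = 0.16224 rad = 9.295°
Rodrigues: sinθ=0.16153, 1−cosθ=0.01313; R = I + sinθ·[k]× + (1−cosθ)·[k]×²:
    [+0.99331 +0.03977 -0.10844]
    [-0.05182 +0.99251 -0.11066]
    [+0.10323 +0.11554 +0.98792]
t = (0.3452, -0.2483, 0.7903) m
M0: Pc = R·M0+t = (+0.27988, -0.17676, +0.79114); u = 480.6·(+0.27988)/0.79114 + 310.4 = 480.4219, v = 483.1·(-0.17676)/0.79114 + 248.6 = 140.6620
M1: Pc = R·M1+t = (+0.41597, -0.18386, +0.80529); u = 480.6·(+0.41597)/0.80529 + 310.4 = 558.6514, v = 483.1·(-0.18386)/0.80529 + 248.6 = 138.2984
M2: Pc = R·M2+t = (+0.41052, -0.31984, +0.78946); u = 480.6·(+0.41052)/0.78946 + 310.4 = 560.3118, v = 483.1·(-0.31984)/0.78946 + 248.6 = 52.8792
M3: Pc = R·M3+t = (+0.27443, -0.31274, +0.77531); u = 480.6·(+0.27443)/0.77531 + 310.4 = 480.5155, v = 483.1·(-0.31274)/0.77531 + 248.6 = 53.7330

c0=(480.42, 140.66) c1=(558.65, 138.30) c2=(560.31, 52.88) c3=(480.52, 53.73)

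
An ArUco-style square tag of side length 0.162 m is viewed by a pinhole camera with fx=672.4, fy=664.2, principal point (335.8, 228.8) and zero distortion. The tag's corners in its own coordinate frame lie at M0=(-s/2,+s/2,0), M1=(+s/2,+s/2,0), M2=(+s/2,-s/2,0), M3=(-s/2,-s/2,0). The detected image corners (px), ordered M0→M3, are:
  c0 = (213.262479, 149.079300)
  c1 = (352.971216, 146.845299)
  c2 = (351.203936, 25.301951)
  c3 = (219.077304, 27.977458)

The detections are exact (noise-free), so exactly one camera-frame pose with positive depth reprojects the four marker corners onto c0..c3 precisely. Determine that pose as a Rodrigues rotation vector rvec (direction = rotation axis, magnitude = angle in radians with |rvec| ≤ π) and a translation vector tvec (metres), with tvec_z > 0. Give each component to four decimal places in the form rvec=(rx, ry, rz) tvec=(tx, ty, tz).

rvec=(-0.2795, 0.0253, -0.0099) tvec=(-0.0617, -0.1725, 0.8003)

Intrinsics K: fx=672.4, fy=664.2, cx=335.8, cy=228.8
Marker side s = 0.162 m; corners in marker frame (Z=0):
  M0 = (-0.0810, +0.0810, 0)
  M1 = (+0.0810, +0.0810, 0)
  M2 = (+0.0810, -0.0810, 0)
  M3 = (-0.0810, -0.0810, 0)
Detected image corners:
  c0 = (213.262479, 149.079300) px
  c1 = (352.971216, 146.845299) px
  c2 = (351.203936, 25.301951) px
  c3 = (219.077304, 27.977458) px
Planar DLT: solve 8×8 A·h = b for H (H[2,2]=1):
  H  [+829.97980 -110.51222 +283.99494]
  H  [-17.76098 +718.80138 +85.60979]
  H  [-0.02944 -0.34479 +1.00000]
B = K⁻¹H; ‖b₁‖=1.249514, ‖b₂‖=1.249514; λ = 2/(‖b₁‖+‖b₂‖) = 0.800311, sign → tz>0 ⇒ λ=+0.800311
r₁ = λ·B[:,0] = (+0.99963,-0.01328,-0.02356); r₂ = λ·B[:,1] = (+0.00627,+0.96116,-0.27594)
r₃ = r₁×r₂ = (+0.02631,+0.27569,+0.96089); SVD([r₁ r₂ r₃]) → R = UVᵀ:
  R  [+0.99963 +0.00627 +0.02631]
  R  [-0.01328 +0.96116 +0.27569]
  R  [-0.02356 -0.27594 +0.96089]
t = (-0.06166, -0.17253, +0.80031) m
tr R = 2.921676; θ = arccos((tr R − 1)/2) = 0.280785 rad = 16.088°
axis k = ((R−Rᵀ)₃₂, (R−Rᵀ)₁₃, (R−Rᵀ)₂₁) / (2 sinθ) = (-0.995318, +0.089987, -0.035282)
rvec = θ·k = (-0.279471, +0.025267, -0.009907)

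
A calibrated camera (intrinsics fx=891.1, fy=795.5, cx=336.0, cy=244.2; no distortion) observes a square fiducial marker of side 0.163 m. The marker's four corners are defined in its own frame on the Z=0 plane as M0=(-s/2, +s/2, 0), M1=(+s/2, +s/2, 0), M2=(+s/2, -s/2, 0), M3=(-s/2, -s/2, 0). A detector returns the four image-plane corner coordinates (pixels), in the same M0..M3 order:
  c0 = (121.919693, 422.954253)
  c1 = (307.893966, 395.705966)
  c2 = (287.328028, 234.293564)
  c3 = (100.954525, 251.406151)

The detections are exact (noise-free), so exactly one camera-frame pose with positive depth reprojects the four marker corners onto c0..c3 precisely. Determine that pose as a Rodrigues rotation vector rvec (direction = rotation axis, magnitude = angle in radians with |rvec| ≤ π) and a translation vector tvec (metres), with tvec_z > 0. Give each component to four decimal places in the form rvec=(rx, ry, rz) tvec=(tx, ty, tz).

rvec=(-0.0383, -0.2895, -0.1104) tvec=(-0.1121, 0.0794, 0.7761)

Intrinsics K: fx=891.1, fy=795.5, cx=336.0, cy=244.2
Marker side s = 0.163 m; corners in marker frame (Z=0):
  M0 = (-0.0815, +0.0815, 0)
  M1 = (+0.0815, +0.0815, 0)
  M2 = (+0.0815, -0.0815, 0)
  M3 = (-0.0815, -0.0815, 0)
Detected image corners:
  c0 = (121.919693, 422.954253) px
  c1 = (307.893966, 395.705966) px
  c2 = (287.328028, 234.293564) px
  c3 = (100.954525, 251.406151) px
Planar DLT: solve 8×8 A·h = b for H (H[2,2]=1):
  H  [+1217.80052 +121.61452 +207.30557]
  H  [-15.42721 +1011.25516 +325.56522]
  H  [+0.36977 -0.02809 +1.00000]
B = K⁻¹H; ‖b₁‖=1.288570, ‖b₂‖=1.288570; λ = 2/(‖b₁‖+‖b₂‖) = 0.776054, sign → tz>0 ⇒ λ=+0.776054
r₁ = λ·B[:,0] = (+0.95237,-0.10314,+0.28696); r₂ = λ·B[:,1] = (+0.11413,+0.99323,-0.02180)
r₃ = r₁×r₂ = (-0.28277,+0.05351,+0.95769); SVD([r₁ r₂ r₃]) → R = UVᵀ:
  R  [+0.95237 +0.11413 -0.28277]
  R  [-0.10314 +0.99323 +0.05351]
  R  [+0.28696 -0.02180 +0.95769]
t = (-0.11208, +0.07938, +0.77605) m
tr R = 2.903294; θ = arccos((tr R − 1)/2) = 0.312242 rad = 17.890°
axis k = ((R−Rᵀ)₃₂, (R−Rᵀ)₁₃, (R−Rᵀ)₂₁) / (2 sinθ) = (-0.122575, -0.927315, -0.353642)
rvec = θ·k = (-0.038273, -0.289547, -0.110422)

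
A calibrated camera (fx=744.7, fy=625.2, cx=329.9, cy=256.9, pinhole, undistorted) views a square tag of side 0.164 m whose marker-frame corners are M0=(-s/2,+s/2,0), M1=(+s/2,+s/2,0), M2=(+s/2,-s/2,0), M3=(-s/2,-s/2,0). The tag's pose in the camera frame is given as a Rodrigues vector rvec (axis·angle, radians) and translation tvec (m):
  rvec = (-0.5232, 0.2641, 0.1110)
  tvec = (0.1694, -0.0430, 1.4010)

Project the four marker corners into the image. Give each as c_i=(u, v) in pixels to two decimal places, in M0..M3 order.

c0=(371.10, 267.98) c1=(460.07, 271.23) c2=(467.65, 208.15) c3=(383.22, 207.03)

Intrinsics K: fx=744.7, fy=625.2, cx=329.9, cy=256.9
Marker side s = 0.164 m; corners in marker frame (Z=0):
  M0 = (-0.0820, +0.0820, 0)
  M1 = (+0.0820, +0.0820, 0)
  M2 = (+0.0820, -0.0820, 0)
  M3 = (-0.0820, -0.0820, 0)
rvec = (-0.5232, 0.2641, 0.1110), |rvec| = θ = 0.59650 rad = 34.177°
Rodrigues: sinθ=0.56175, 1−cosθ=0.17269; R = I + sinθ·[k]× + (1−cosθ)·[k]×²:
    [+0.96017 -0.17160 +0.22053]
    [+0.03747 +0.86116 +0.50695]
    [-0.27690 -0.47849 +0.83329]
t = (0.1694, -0.0430, 1.4010) m
M0: Pc = R·M0+t = (+0.07660, +0.02454, +1.38447); u = 744.7·(+0.07660)/1.38447 + 329.9 = 371.1002, v = 625.2·(+0.02454)/1.38447 + 256.9 = 267.9830
M1: Pc = R·M1+t = (+0.23406, +0.03069, +1.33906); u = 744.7·(+0.23406)/1.33906 + 329.9 = 460.0710, v = 625.2·(+0.03069)/1.33906 + 256.9 = 271.2280
M2: Pc = R·M2+t = (+0.26220, -0.11054, +1.41753); u = 744.7·(+0.26220)/1.41753 + 329.9 = 467.6493, v = 625.2·(-0.11054)/1.41753 + 256.9 = 208.1453
M3: Pc = R·M3+t = (+0.10474, -0.11669, +1.46294); u = 744.7·(+0.10474)/1.46294 + 329.9 = 383.2157, v = 625.2·(-0.11669)/1.46294 + 256.9 = 207.0326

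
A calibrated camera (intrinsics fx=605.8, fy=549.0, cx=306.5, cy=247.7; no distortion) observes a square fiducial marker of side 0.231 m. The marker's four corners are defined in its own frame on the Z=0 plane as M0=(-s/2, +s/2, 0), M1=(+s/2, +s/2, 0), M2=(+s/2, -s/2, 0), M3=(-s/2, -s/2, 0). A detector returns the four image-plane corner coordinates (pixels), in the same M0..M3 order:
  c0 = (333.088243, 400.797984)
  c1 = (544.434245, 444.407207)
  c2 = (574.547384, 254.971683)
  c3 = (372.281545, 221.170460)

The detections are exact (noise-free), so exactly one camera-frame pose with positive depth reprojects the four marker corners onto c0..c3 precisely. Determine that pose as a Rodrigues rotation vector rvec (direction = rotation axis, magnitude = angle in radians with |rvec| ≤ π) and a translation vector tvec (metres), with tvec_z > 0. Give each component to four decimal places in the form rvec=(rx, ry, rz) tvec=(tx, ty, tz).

rvec=(-0.1634, 0.1103, 0.1997) tvec=(0.1661, 0.0990, 0.6804)

Intrinsics K: fx=605.8, fy=549.0, cx=306.5, cy=247.7
Marker side s = 0.231 m; corners in marker frame (Z=0):
  M0 = (-0.1155, +0.1155, 0)
  M1 = (+0.1155, +0.1155, 0)
  M2 = (+0.1155, -0.1155, 0)
  M3 = (-0.1155, -0.1155, 0)
Detected image corners:
  c0 = (333.088243, 400.797984) px
  c1 = (544.434245, 444.407207) px
  c2 = (574.547384, 254.971683) px
  c3 = (372.281545, 221.170460) px
Planar DLT: solve 8×8 A·h = b for H (H[2,2]=1):
  H  [+810.94979 -251.16470 +454.33515]
  H  [+106.30947 +725.42750 +327.57239]
  H  [-0.18376 -0.22086 +1.00000]
B = K⁻¹H; ‖b₁‖=1.469618, ‖b₂‖=1.469618; λ = 2/(‖b₁‖+‖b₂‖) = 0.680449, sign → tz>0 ⇒ λ=+0.680449
r₁ = λ·B[:,0] = (+0.97414,+0.18818,-0.12504); r₂ = λ·B[:,1] = (-0.20608,+0.96693,-0.15029)
r₃ = r₁×r₂ = (+0.09263,+0.17217,+0.98070); SVD([r₁ r₂ r₃]) → R = UVᵀ:
  R  [+0.97414 -0.20608 +0.09263]
  R  [+0.18818 +0.96693 +0.17217]
  R  [-0.12504 -0.15029 +0.98070]
t = (+0.16605, +0.09900, +0.68045) m
tr R = 2.921771; θ = arccos((tr R − 1)/2) = 0.280614 rad = 16.078°
axis k = ((R−Rᵀ)₃₂, (R−Rᵀ)₁₃, (R−Rᵀ)₂₁) / (2 sinθ) = (-0.582164, +0.392978, +0.711796)
rvec = θ·k = (-0.163364, +0.110275, +0.199740)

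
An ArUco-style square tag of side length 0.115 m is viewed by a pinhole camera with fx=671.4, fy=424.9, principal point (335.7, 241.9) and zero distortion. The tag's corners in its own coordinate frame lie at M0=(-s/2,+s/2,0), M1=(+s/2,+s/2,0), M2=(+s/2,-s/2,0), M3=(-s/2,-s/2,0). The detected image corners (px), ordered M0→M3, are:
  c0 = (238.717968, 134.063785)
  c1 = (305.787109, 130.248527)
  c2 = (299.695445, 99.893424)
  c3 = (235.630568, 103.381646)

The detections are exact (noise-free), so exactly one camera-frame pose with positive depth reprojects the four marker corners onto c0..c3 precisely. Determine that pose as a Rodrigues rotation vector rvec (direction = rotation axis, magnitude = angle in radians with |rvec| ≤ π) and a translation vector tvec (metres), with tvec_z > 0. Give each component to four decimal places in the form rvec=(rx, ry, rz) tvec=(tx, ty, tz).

rvec=(-0.4950, -0.0264, -0.1147) tvec=(-0.1151, -0.3471, 1.1763)

Intrinsics K: fx=671.4, fy=424.9, cx=335.7, cy=241.9
Marker side s = 0.115 m; corners in marker frame (Z=0):
  M0 = (-0.0575, +0.0575, 0)
  M1 = (+0.0575, +0.0575, 0)
  M2 = (+0.0575, -0.0575, 0)
  M3 = (-0.0575, -0.0575, 0)
Detected image corners:
  c0 = (238.717968, 134.063785) px
  c1 = (305.787109, 130.248527) px
  c2 = (299.695445, 99.893424) px
  c3 = (235.630568, 103.381646) px
Planar DLT: solve 8×8 A·h = b for H (H[2,2]=1):
  H  [+582.02928 -68.46989 +269.98985]
  H  [-26.44596 +218.43084 +116.53975]
  H  [+0.04513 -0.40159 +1.00000]
B = K⁻¹H; ‖b₁‖=0.850090, ‖b₂‖=0.850090; λ = 2/(‖b₁‖+‖b₂‖) = 1.176346, sign → tz>0 ⇒ λ=+1.176346
r₁ = λ·B[:,0] = (+0.99322,-0.10344,+0.05309); r₂ = λ·B[:,1] = (+0.11624,+0.87368,-0.47241)
r₃ = r₁×r₂ = (+0.00248,+0.47538,+0.87978); SVD([r₁ r₂ r₃]) → R = UVᵀ:
  R  [+0.99322 +0.11624 +0.00248]
  R  [-0.10344 +0.87368 +0.47538]
  R  [+0.05309 -0.47241 +0.87978]
t = (-0.11513, -0.34706, +1.17635) m
tr R = 2.746676; θ = arccos((tr R − 1)/2) = 0.508783 rad = 29.151°
axis k = ((R−Rᵀ)₃₂, (R−Rᵀ)₁₃, (R−Rᵀ)₂₁) / (2 sinθ) = (-0.972860, -0.051942, -0.225491)
rvec = θ·k = (-0.494974, -0.026427, -0.114726)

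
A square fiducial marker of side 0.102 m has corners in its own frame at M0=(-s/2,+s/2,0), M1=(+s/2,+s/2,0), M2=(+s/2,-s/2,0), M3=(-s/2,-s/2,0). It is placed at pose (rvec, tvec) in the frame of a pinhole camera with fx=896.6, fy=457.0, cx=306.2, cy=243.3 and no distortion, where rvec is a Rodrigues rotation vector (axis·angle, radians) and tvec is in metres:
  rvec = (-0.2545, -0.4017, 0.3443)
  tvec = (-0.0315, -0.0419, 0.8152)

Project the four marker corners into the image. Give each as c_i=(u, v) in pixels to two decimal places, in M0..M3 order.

Intrinsics K: fx=896.6, fy=457.0, cx=306.2, cy=243.3
Marker side s = 0.102 m; corners in marker frame (Z=0):
  M0 = (-0.0510, +0.0510, 0)
  M1 = (+0.0510, +0.0510, 0)
  M2 = (+0.0510, -0.0510, 0)
  M3 = (-0.0510, -0.0510, 0)
rvec = (-0.2545, -0.4017, 0.3443), |rvec| = θ = 0.58709 rad = 33.638°
Rodrigues: sinθ=0.55394, 1−cosθ=0.16744; R = I + sinθ·[k]× + (1−cosθ)·[k]×²:
    [+0.86402 -0.27519 -0.42159]
    [+0.37452 +0.91095 +0.17294]
    [+0.33645 -0.30732 +0.89014]
t = (-0.0315, -0.0419, 0.8152) m
M0: Pc = R·M0+t = (-0.08960, -0.01454, +0.78237); u = 896.6·(-0.08960)/0.78237 + 306.2 = 203.5176, v = 457.0·(-0.01454)/0.78237 + 243.3 = 234.8054
M1: Pc = R·M1+t = (-0.00147, +0.02366, +0.81669); u = 896.6·(-0.00147)/0.81669 + 306.2 = 304.5863, v = 457.0·(+0.02366)/0.81669 + 243.3 = 256.5391
M2: Pc = R·M2+t = (+0.02660, -0.06926, +0.84803); u = 896.6·(+0.02660)/0.84803 + 306.2 = 334.3234, v = 457.0·(-0.06926)/0.84803 + 243.3 = 205.9775
M3: Pc = R·M3+t = (-0.06153, -0.10746, +0.81371); u = 896.6·(-0.06153)/0.81371 + 306.2 = 238.4023, v = 457.0·(-0.10746)/0.81371 + 243.3 = 182.9486

c0=(203.52, 234.81) c1=(304.59, 256.54) c2=(334.32, 205.98) c3=(238.40, 182.95)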